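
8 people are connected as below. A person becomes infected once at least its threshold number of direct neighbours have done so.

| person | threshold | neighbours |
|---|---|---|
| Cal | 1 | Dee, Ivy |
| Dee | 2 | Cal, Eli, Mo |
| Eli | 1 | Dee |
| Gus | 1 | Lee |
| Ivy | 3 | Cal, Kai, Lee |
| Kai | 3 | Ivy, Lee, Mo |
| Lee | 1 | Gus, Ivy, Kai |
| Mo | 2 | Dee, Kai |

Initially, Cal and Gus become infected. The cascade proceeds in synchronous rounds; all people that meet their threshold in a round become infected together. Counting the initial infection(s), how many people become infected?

Round 1 — Cal, Gus become infected (initial).
Round 2 — checking thresholds:
  Dee: 1 of 3 neighbours < 2, holds.
  Ivy: 1 of 3 neighbours < 3, holds.
  Lee: 1 of 3 neighbours ≥ 1, becomes infected.
Round 3 — no new infections; cascade stops.

3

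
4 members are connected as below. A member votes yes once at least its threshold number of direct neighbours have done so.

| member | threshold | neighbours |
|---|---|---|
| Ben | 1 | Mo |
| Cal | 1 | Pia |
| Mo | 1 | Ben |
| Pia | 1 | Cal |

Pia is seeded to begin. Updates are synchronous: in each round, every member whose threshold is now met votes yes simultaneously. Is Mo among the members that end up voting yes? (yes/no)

Round 1 — Pia votes yes (initial).
Round 2 — checking thresholds:
  Cal: 1 of 1 neighbours ≥ 1, votes yes.
Round 3 — no new yes votes; cascade stops.

no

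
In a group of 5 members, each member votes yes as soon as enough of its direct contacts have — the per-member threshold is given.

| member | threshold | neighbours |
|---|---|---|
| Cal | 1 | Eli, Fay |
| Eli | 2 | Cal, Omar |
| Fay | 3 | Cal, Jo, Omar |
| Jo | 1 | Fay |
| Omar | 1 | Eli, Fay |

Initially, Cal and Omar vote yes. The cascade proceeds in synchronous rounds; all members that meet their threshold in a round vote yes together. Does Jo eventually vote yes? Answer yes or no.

no

Round 1 — Cal, Omar vote yes (initial).
Round 2 — checking thresholds:
  Eli: 2 of 2 neighbours ≥ 2, votes yes.
  Fay: 2 of 3 neighbours < 3, not yet.
Round 3 — no new yes votes; cascade stops.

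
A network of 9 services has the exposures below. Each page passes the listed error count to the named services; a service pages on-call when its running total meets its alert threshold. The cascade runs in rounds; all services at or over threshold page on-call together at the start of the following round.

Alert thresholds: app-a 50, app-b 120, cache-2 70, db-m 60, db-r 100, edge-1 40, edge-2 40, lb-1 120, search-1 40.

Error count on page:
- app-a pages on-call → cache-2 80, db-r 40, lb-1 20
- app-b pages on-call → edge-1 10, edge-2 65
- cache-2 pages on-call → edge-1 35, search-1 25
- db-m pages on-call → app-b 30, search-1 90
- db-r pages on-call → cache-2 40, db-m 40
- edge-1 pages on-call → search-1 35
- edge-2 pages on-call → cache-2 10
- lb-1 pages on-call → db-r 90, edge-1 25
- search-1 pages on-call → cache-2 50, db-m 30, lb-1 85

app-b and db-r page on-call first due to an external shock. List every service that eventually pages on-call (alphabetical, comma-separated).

Round 1 — app-b, db-r page on-call (initial).
  cache-2: +40 → 40 < 70
  db-m: +40 → 40 < 60
  edge-1: +10 → 10 < 40
  edge-2: +65 → 65 ≥ 40
Round 2 — edge-2 pages on-call.
  cache-2: +10 → 50 < 70
No further pages.

app-b, db-r, edge-2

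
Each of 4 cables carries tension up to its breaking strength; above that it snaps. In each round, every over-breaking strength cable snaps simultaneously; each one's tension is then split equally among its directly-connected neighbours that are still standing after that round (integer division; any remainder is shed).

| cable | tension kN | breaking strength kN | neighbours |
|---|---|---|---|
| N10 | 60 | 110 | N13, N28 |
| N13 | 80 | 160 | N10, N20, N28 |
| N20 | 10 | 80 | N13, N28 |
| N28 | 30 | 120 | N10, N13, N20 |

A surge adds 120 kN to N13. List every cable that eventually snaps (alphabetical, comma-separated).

Round 1 — N13 at 200 > 160. N13 snaps.
  N13 sheds 200 kN to N10, N20, N28: 66 each (2 lost).
    N10: 60+66 = 126 > 110
    N20: 10+66 = 76 ≤ 80
    N28: 30+66 = 96 ≤ 120
Round 2 — N10 snaps.
  N10 sheds 126 kN to N28: 126 each.
    N28: 96+126 = 222 > 120
Round 3 — N28 snaps.
  N28 sheds 222 kN to N20: 222 each.
    N20: 76+222 = 298 > 80
Round 4 — N20 snaps.
  N20 sheds 298 kN: no online neighbours, lost.
No further breaks.

N10, N13, N20, N28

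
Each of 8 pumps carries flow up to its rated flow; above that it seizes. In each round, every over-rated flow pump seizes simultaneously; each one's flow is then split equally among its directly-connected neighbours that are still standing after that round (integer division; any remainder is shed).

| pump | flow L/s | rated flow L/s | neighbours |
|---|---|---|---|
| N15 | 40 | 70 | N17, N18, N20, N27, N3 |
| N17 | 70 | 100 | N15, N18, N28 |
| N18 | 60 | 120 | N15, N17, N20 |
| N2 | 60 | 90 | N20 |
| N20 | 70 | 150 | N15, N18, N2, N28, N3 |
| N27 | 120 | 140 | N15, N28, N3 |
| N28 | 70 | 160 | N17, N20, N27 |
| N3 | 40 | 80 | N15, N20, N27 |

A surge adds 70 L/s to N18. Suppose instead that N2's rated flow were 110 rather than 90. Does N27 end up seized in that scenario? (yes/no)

yes

With N2's rated flow at 110:
Round 1 — N18 at 130 > 120. N18 seizes.
  N18 sheds 130 L/s to N15, N17, N20: 43 each (1 lost).
    N15: 40+43 = 83 > 70
    N17: 70+43 = 113 > 100
    N20: 70+43 = 113 ≤ 150
Round 2 — N15, N17 seize.
  N15 sheds 83 L/s to N20, N27, N3: 27 each (2 lost).
    N20: 113+27 = 140 ≤ 150
    N27: 120+27 = 147 > 140
    N3: 40+27 = 67 ≤ 80
  N17 sheds 113 L/s to N28: 113 each.
    N28: 70+113 = 183 > 160
Round 3 — N27, N28 seize.
  N27 sheds 147 L/s to N3: 147 each.
    N3: 67+147 = 214 > 80
  N28 sheds 183 L/s to N20: 183 each.
    N20: 140+183 = 323 > 150
Round 4 — N20, N3 seize.
  N20 sheds 323 L/s to N2: 323 each.
    N2: 60+323 = 383 > 110
  N3 sheds 214 L/s: no online neighbours, lost.
Round 5 — N2 seizes.
  N2 sheds 383 L/s: no online neighbours, lost.
No further seizures.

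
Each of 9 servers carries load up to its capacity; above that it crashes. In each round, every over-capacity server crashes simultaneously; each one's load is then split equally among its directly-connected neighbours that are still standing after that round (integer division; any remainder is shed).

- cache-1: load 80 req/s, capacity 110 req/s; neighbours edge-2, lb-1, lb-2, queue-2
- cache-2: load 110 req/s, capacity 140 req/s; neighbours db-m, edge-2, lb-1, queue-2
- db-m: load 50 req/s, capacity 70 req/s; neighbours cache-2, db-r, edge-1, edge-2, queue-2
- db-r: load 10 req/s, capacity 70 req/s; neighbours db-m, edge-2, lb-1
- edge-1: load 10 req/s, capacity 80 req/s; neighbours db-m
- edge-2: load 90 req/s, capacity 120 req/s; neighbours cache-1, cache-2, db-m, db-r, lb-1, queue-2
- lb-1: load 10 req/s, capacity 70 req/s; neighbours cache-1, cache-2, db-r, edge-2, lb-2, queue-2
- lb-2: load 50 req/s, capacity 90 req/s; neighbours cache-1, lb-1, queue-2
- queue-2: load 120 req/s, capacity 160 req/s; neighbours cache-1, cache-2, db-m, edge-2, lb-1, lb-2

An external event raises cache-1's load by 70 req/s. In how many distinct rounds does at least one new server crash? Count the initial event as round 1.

Round 1 — cache-1 at 150 > 110. cache-1 crashes.
  cache-1 sheds 150 req/s to edge-2, lb-1, lb-2, queue-2: 37 each (2 lost).
    edge-2: 90+37 = 127 > 120
    lb-1: 10+37 = 47 ≤ 70
    lb-2: 50+37 = 87 ≤ 90
    queue-2: 120+37 = 157 ≤ 160
Round 2 — edge-2 crashes.
  edge-2 sheds 127 req/s to cache-2, db-m, db-r, lb-1, queue-2: 25 each (2 lost).
    cache-2: 110+25 = 135 ≤ 140
    db-m: 50+25 = 75 > 70
    db-r: 10+25 = 35 ≤ 70
    lb-1: 47+25 = 72 > 70
    queue-2: 157+25 = 182 > 160
Round 3 — db-m, lb-1, queue-2 crash.
  db-m sheds 75 req/s to cache-2, db-r, edge-1: 25 each.
    cache-2: 135+25 = 160 > 140
    db-r: 35+25 = 60 ≤ 70
    edge-1: 10+25 = 35 ≤ 80
  lb-1 sheds 72 req/s to cache-2, db-r, lb-2: 24 each.
    cache-2: 160+24 = 184 > 140
    db-r: 60+24 = 84 > 70
    lb-2: 87+24 = 111 > 90
  queue-2 sheds 182 req/s to cache-2, lb-2: 91 each.
    cache-2: 184+91 = 275 > 140
    lb-2: 111+91 = 202 > 90
Round 4 — cache-2, db-r, lb-2 crash.
  cache-2 sheds 275 req/s: no online neighbours, lost.
  db-r sheds 84 req/s: no online neighbours, lost.
  lb-2 sheds 202 req/s: no online neighbours, lost.
No further crashes.

4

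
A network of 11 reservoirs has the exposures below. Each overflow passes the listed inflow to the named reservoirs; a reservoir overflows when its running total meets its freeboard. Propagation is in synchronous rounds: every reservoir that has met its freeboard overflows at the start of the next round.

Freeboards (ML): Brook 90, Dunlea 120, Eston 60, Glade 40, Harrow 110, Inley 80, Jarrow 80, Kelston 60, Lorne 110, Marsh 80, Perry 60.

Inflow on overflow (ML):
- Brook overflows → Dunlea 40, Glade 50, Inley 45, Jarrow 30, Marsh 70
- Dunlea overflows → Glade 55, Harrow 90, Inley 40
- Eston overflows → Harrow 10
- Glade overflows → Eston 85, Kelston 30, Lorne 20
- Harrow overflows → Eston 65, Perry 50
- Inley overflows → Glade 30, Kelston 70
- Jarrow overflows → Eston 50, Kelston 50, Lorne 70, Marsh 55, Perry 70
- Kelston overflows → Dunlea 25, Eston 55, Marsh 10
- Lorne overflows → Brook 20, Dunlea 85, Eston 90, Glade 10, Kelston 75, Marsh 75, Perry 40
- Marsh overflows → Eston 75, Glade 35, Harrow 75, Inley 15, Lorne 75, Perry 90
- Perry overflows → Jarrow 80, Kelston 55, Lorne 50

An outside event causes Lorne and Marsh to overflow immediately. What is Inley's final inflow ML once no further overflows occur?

15

Round 1 — Lorne, Marsh overflow (initial).
  Brook: +20 → 20 < 90
  Dunlea: +85 → 85 < 120
  Eston: +90+75 → 165 ≥ 60
  Glade: +10+35 → 45 ≥ 40
  Harrow: +75 → 75 < 110
  Inley: +15 → 15 < 80
  Kelston: +75 → 75 ≥ 60
  Perry: +40+90 → 130 ≥ 60
Round 2 — Eston, Glade, Kelston, Perry overflow.
  Dunlea: +25 → 110 < 120
  Harrow: +10 → 85 < 110
  Jarrow: +80 → 80 ≥ 80
Round 3 — Jarrow overflows.
No further overflows.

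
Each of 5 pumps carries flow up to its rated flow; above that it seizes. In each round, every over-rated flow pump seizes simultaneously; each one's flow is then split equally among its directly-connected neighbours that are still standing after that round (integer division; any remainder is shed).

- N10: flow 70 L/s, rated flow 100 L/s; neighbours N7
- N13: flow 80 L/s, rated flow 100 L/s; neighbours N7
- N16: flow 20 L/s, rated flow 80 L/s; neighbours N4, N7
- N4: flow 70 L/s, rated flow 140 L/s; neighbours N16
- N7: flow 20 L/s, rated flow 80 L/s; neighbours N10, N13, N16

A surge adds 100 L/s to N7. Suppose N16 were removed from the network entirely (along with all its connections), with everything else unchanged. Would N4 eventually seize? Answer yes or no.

With N16 removed:
Round 1 — N7 at 120 > 80. N7 seizes.
  N7 sheds 120 L/s to N10, N13: 60 each.
    N10: 70+60 = 130 > 100
    N13: 80+60 = 140 > 100
Round 2 — N10, N13 seize.
  N10 sheds 130 L/s: no online neighbours, lost.
  N13 sheds 140 L/s: no online neighbours, lost.
No further seizures.

no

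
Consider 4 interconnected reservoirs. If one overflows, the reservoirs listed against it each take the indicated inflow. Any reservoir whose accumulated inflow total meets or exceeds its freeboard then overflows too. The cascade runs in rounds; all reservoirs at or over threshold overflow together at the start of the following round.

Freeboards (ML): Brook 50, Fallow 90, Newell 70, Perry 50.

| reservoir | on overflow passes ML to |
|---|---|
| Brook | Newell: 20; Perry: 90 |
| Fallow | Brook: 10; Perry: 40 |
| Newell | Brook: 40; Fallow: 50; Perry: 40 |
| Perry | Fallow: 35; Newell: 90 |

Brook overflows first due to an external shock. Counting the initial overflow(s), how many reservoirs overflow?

3

Round 1 — Brook overflows (initial).
  Newell: +20 → 20 < 70
  Perry: +90 → 90 ≥ 50
Round 2 — Perry overflows.
  Fallow: +35 → 35 < 90
  Newell: +90 → 110 ≥ 70
Round 3 — Newell overflows.
  Fallow: +50 → 85 < 90
No further overflows.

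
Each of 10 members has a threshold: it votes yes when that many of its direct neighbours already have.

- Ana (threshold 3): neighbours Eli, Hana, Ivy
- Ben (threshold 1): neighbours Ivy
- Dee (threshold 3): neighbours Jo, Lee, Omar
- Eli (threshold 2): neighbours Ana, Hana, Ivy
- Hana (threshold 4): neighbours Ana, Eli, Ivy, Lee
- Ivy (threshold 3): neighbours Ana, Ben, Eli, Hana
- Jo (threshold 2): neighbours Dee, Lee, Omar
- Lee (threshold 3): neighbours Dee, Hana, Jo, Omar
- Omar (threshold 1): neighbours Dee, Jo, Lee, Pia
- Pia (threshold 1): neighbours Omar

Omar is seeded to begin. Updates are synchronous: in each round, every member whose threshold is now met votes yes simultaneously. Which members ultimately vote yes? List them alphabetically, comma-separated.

Round 1 — Omar votes yes (initial).
Round 2 — checking thresholds:
  Dee: 1 of 3 neighbours < 3, below threshold.
  Jo: 1 of 3 neighbours < 2, below threshold.
  Lee: 1 of 4 neighbours < 3, below threshold.
  Pia: 1 of 1 neighbours ≥ 1, votes yes.
Round 3 — no new yes votes; cascade stops.

Omar, Pia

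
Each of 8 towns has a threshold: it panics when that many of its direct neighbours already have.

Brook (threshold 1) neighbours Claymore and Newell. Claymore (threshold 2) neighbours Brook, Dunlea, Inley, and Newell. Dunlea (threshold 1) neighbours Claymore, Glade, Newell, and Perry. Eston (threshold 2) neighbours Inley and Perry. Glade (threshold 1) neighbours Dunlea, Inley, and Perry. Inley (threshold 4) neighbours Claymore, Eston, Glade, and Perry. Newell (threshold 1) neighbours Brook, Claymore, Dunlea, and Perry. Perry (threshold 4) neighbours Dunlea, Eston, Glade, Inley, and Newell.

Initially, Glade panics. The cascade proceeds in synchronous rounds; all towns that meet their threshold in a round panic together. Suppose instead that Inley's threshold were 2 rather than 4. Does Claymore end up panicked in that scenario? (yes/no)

yes

With Inley's threshold at 2:
Round 1 — Glade panics (initial).
Round 2 — checking thresholds:
  Dunlea: 1 of 4 neighbours ≥ 1, panics.
  Inley: 1 of 4 neighbours < 2, not yet.
  Perry: 1 of 5 neighbours < 4, not yet.
Round 3 — checking thresholds:
  Claymore: 1 of 4 neighbours < 2, not yet.
  Inley: 1 of 4 neighbours < 2, not yet.
  Newell: 1 of 4 neighbours ≥ 1, panics.
  Perry: 2 of 5 neighbours < 4, not yet.
Round 4 — checking thresholds:
  Brook: 1 of 2 neighbours ≥ 1, panics.
  Claymore: 2 of 4 neighbours ≥ 2, panics.
  Inley: 1 of 4 neighbours < 2, not yet.
  Perry: 3 of 5 neighbours < 4, not yet.
Round 5 — checking thresholds:
  Inley: 2 of 4 neighbours ≥ 2, panics.
  Perry: 3 of 5 neighbours < 4, not yet.
Round 6 — checking thresholds:
  Eston: 1 of 2 neighbours < 2, not yet.
  Perry: 4 of 5 neighbours ≥ 4, panics.
Round 7 — checking thresholds:
  Eston: 2 of 2 neighbours ≥ 2, panics.
Round 8 — no new panics; cascade stops.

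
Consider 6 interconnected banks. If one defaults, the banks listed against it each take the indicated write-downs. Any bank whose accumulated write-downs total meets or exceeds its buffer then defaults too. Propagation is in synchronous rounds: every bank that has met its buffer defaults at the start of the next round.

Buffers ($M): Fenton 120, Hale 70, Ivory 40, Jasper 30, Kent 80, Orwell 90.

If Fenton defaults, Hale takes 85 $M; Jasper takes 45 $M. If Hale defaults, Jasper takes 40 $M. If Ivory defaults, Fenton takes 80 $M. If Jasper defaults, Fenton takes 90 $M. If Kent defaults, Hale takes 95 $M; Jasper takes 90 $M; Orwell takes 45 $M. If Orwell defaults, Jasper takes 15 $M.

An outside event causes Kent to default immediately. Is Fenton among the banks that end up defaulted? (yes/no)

no

Round 1 — Kent defaults (initial).
  Hale: +95 → 95 ≥ 70
  Jasper: +90 → 90 ≥ 30
  Orwell: +45 → 45 < 90
Round 2 — Hale, Jasper default.
  Fenton: +90 → 90 < 120
No further defaults.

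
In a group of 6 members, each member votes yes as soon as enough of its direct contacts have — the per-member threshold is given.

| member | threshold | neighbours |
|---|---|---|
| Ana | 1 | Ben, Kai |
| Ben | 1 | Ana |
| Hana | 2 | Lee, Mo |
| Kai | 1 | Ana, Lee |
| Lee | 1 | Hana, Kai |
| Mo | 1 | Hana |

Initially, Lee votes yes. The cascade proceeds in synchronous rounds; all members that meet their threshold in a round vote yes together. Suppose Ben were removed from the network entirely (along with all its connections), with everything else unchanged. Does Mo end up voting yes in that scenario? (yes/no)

With Ben removed:
Round 1 — Lee votes yes (initial).
Round 2 — checking thresholds:
  Hana: 1 of 2 neighbours < 2, holds.
  Kai: 1 of 2 neighbours ≥ 1, votes yes.
Round 3 — checking thresholds:
  Ana: 1 of 1 neighbours ≥ 1, votes yes.
  Hana: 1 of 2 neighbours < 2, holds.
Round 4 — no new yes votes; cascade stops.

no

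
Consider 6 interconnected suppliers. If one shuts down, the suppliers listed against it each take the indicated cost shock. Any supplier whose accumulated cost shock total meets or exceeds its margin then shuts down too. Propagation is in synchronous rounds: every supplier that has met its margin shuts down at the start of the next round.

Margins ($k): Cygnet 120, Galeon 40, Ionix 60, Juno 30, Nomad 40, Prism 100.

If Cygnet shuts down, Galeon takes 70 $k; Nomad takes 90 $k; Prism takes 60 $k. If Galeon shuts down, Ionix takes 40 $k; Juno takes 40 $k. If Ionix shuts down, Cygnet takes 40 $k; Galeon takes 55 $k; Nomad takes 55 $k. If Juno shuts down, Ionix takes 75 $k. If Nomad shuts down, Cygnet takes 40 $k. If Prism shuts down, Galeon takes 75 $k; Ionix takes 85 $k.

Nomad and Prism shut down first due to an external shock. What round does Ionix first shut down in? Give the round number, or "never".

Round 1 — Nomad, Prism shut down (initial).
  Cygnet: +40 → 40 < 120
  Galeon: +75 → 75 ≥ 40
  Ionix: +85 → 85 ≥ 60
Round 2 — Galeon, Ionix shut down.
  Cygnet: +40 → 80 < 120
  Juno: +40 → 40 ≥ 30
Round 3 — Juno shuts down.
No further shutdowns.

2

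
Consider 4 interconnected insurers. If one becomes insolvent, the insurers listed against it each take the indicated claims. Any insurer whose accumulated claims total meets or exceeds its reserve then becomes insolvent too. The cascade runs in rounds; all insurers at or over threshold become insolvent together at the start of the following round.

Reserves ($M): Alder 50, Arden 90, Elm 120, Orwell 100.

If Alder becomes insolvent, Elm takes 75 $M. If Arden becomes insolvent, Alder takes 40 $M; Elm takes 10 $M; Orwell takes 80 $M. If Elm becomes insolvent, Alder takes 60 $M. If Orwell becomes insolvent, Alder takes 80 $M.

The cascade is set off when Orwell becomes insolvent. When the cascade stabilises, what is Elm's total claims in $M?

Round 1 — Orwell becomes insolvent (initial).
  Alder: +80 → 80 ≥ 50
Round 2 — Alder becomes insolvent.
  Elm: +75 → 75 < 120
No further insolvencies.

75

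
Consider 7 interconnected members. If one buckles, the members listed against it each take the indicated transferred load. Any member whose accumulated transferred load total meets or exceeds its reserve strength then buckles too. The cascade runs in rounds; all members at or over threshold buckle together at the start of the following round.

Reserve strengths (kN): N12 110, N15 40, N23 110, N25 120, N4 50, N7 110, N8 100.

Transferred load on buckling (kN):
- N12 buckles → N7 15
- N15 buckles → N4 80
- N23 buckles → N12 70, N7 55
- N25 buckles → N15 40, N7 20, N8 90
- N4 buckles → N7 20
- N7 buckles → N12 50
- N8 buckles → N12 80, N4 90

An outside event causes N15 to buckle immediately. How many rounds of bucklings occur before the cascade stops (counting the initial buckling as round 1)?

2

Round 1 — N15 buckles (initial).
  N4: +80 → 80 ≥ 50
Round 2 — N4 buckles.
  N7: +20 → 20 < 110
No further bucklings.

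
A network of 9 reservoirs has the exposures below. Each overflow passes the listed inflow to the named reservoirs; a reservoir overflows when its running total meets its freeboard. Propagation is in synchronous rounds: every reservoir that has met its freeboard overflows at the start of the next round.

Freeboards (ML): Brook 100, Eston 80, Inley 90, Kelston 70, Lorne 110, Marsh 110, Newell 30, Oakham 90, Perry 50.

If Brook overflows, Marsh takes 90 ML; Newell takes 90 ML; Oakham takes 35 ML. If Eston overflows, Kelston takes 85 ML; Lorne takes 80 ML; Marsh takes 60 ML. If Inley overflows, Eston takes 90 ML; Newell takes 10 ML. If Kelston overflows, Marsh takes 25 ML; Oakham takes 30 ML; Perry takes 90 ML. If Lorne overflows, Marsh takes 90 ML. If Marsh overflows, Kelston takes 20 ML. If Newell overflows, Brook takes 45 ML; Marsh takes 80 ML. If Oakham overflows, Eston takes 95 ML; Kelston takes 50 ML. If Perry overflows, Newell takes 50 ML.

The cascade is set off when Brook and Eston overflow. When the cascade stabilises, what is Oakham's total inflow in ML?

65

Round 1 — Brook, Eston overflow (initial).
  Kelston: +85 → 85 ≥ 70
  Lorne: +80 → 80 < 110
  Marsh: +90+60 → 150 ≥ 110
  Newell: +90 → 90 ≥ 30
  Oakham: +35 → 35 < 90
Round 2 — Kelston, Marsh, Newell overflow.
  Oakham: +30 → 65 < 90
  Perry: +90 → 90 ≥ 50
Round 3 — Perry overflows.
No further overflows.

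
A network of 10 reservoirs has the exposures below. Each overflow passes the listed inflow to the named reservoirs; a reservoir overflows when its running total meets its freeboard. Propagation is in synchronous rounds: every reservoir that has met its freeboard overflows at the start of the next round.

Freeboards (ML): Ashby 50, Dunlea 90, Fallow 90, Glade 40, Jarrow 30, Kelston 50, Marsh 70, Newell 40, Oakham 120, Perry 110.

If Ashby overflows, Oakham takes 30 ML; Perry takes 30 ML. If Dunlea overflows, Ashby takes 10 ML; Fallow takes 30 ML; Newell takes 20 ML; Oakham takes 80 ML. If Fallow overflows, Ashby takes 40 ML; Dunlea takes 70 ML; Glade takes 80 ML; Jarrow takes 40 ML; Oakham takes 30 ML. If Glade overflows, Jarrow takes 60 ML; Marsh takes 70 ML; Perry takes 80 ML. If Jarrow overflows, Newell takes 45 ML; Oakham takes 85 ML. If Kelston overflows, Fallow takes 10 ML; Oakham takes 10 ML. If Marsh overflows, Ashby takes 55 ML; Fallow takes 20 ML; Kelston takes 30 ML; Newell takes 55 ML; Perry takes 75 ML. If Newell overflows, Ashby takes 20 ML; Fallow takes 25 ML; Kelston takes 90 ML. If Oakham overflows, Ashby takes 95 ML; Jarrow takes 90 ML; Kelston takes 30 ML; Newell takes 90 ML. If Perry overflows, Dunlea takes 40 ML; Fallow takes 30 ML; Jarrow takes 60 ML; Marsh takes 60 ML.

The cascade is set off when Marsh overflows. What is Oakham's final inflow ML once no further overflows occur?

Round 1 — Marsh overflows (initial).
  Ashby: +55 → 55 ≥ 50
  Fallow: +20 → 20 < 90
  Kelston: +30 → 30 < 50
  Newell: +55 → 55 ≥ 40
  Perry: +75 → 75 < 110
Round 2 — Ashby, Newell overflow.
  Fallow: +25 → 45 < 90
  Kelston: +90 → 120 ≥ 50
  Oakham: +30 → 30 < 120
  Perry: +30 → 105 < 110
Round 3 — Kelston overflows.
  Fallow: +10 → 55 < 90
  Oakham: +10 → 40 < 120
No further overflows.

40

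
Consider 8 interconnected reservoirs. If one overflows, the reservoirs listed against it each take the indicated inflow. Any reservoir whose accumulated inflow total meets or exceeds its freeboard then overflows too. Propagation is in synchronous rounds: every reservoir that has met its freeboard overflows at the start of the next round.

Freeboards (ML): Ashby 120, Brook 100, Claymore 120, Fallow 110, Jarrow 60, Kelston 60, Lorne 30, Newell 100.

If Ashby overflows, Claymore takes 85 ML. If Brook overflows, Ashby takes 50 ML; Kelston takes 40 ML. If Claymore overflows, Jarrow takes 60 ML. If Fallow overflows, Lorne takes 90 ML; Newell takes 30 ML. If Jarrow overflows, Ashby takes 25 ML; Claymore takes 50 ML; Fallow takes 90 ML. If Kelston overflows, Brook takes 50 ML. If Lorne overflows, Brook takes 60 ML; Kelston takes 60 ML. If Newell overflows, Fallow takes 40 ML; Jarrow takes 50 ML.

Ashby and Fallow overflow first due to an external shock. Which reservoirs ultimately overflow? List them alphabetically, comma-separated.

Ashby, Brook, Fallow, Kelston, Lorne

Round 1 — Ashby, Fallow overflow (initial).
  Claymore: +85 → 85 < 120
  Lorne: +90 → 90 ≥ 30
  Newell: +30 → 30 < 100
Round 2 — Lorne overflows.
  Brook: +60 → 60 < 100
  Kelston: +60 → 60 ≥ 60
Round 3 — Kelston overflows.
  Brook: +50 → 110 ≥ 100
Round 4 — Brook overflows.
No further overflows.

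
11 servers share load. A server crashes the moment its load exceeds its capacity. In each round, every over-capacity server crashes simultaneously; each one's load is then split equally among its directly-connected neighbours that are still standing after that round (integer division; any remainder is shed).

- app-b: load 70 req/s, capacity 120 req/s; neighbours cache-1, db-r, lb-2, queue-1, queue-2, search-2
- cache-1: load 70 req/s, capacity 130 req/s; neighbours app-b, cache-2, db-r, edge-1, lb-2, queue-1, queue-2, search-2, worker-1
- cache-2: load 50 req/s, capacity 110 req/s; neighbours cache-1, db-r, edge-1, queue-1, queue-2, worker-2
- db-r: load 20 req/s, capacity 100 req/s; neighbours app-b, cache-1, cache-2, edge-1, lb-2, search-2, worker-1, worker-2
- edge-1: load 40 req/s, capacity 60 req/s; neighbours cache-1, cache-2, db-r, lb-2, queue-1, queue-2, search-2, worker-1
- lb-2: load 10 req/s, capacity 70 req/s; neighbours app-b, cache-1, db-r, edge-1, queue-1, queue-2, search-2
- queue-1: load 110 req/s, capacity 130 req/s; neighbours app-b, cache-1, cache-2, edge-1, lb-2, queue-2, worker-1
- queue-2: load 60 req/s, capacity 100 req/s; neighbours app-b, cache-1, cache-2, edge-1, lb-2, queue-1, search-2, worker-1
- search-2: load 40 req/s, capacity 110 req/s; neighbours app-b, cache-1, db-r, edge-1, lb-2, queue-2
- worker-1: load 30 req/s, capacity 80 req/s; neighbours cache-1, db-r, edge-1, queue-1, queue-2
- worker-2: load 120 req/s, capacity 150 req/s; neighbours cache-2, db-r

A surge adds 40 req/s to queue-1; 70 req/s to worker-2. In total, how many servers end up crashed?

11

Round 1 — queue-1 at 150 > 130; worker-2 at 190 > 150. queue-1, worker-2 crash.
  queue-1 sheds 150 req/s to app-b, cache-1, cache-2, edge-1, lb-2, queue-2, worker-1: 21 each (3 lost).
    app-b: 70+21 = 91 ≤ 120
    cache-1: 70+21 = 91 ≤ 130
    cache-2: 50+21 = 71 ≤ 110
    edge-1: 40+21 = 61 > 60
    lb-2: 10+21 = 31 ≤ 70
    queue-2: 60+21 = 81 ≤ 100
    worker-1: 30+21 = 51 ≤ 80
  worker-2 sheds 190 req/s to cache-2, db-r: 95 each.
    cache-2: 71+95 = 166 > 110
    db-r: 20+95 = 115 > 100
Round 2 — cache-2, db-r, edge-1 crash.
  cache-2 sheds 166 req/s to cache-1, queue-2: 83 each.
    cache-1: 91+83 = 174 > 130
    queue-2: 81+83 = 164 > 100
  db-r sheds 115 req/s to app-b, cache-1, lb-2, search-2, worker-1: 23 each.
    app-b: 91+23 = 114 ≤ 120
    cache-1: 174+23 = 197 > 130
    lb-2: 31+23 = 54 ≤ 70
    search-2: 40+23 = 63 ≤ 110
    worker-1: 51+23 = 74 ≤ 80
  edge-1 sheds 61 req/s to cache-1, lb-2, queue-2, search-2, worker-1: 12 each (1 lost).
    cache-1: 197+12 = 209 > 130
    lb-2: 54+12 = 66 ≤ 70
    queue-2: 164+12 = 176 > 100
    search-2: 63+12 = 75 ≤ 110
    worker-1: 74+12 = 86 > 80
Round 3 — cache-1, queue-2, worker-1 crash.
  cache-1 sheds 209 req/s to app-b, lb-2, search-2: 69 each (2 lost).
    app-b: 114+69 = 183 > 120
    lb-2: 66+69 = 135 > 70
    search-2: 75+69 = 144 > 110
  queue-2 sheds 176 req/s to app-b, lb-2, search-2: 58 each (2 lost).
    app-b: 183+58 = 241 > 120
    lb-2: 135+58 = 193 > 70
    search-2: 144+58 = 202 > 110
  worker-1 sheds 86 req/s: no online neighbours, lost.
Round 4 — app-b, lb-2, search-2 crash.
  app-b sheds 241 req/s: no online neighbours, lost.
  lb-2 sheds 193 req/s: no online neighbours, lost.
  search-2 sheds 202 req/s: no online neighbours, lost.
No further crashes.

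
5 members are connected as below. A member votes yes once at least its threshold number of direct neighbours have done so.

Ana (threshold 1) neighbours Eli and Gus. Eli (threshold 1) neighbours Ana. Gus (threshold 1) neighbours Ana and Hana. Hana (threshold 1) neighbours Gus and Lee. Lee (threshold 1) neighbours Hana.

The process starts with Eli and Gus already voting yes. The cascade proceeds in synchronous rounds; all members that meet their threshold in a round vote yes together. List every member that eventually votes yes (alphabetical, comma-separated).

Ana, Eli, Gus, Hana, Lee

Round 1 — Eli, Gus vote yes (initial).
Round 2 — checking thresholds:
  Ana: 2 of 2 neighbours ≥ 1, votes yes.
  Hana: 1 of 2 neighbours ≥ 1, votes yes.
Round 3 — checking thresholds:
  Lee: 1 of 1 neighbours ≥ 1, votes yes.
Round 4 — no new yes votes; cascade stops.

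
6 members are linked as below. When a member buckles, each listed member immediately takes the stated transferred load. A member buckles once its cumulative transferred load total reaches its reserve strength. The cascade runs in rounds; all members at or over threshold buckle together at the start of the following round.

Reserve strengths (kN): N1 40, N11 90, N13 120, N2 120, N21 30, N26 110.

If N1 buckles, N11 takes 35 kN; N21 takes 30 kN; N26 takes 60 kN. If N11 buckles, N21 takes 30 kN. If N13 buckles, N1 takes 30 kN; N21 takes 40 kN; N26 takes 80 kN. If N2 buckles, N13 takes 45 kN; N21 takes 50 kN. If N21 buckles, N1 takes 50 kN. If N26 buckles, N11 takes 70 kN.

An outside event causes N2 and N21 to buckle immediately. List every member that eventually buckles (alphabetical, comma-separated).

N1, N2, N21

Round 1 — N2, N21 buckle (initial).
  N1: +50 → 50 ≥ 40
  N13: +45 → 45 < 120
Round 2 — N1 buckles.
  N11: +35 → 35 < 90
  N26: +60 → 60 < 110
No further bucklings.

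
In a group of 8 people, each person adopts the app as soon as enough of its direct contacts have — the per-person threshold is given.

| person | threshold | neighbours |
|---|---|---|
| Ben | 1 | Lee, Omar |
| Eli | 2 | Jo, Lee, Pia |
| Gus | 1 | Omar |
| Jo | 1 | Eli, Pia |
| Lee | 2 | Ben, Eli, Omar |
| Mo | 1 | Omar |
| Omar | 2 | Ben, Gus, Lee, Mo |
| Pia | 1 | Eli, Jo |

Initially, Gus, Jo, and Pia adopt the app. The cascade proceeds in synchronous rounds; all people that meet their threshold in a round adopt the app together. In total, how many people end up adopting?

4

Round 1 — Gus, Jo, Pia adopt the app (initial).
Round 2 — checking thresholds:
  Eli: 2 of 3 neighbours ≥ 2, adopts the app.
  Omar: 1 of 4 neighbours < 2, below threshold.
Round 3 — no new adoptions; cascade stops.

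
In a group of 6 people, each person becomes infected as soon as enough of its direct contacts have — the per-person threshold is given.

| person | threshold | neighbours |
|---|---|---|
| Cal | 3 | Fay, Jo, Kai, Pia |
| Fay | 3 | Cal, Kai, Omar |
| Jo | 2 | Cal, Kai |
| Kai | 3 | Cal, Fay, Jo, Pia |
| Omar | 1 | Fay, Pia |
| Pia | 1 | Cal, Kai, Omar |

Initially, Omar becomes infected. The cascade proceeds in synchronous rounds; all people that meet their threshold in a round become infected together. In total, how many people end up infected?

2

Round 1 — Omar becomes infected (initial).
Round 2 — checking thresholds:
  Fay: 1 of 3 neighbours < 3, not yet.
  Pia: 1 of 3 neighbours ≥ 1, becomes infected.
Round 3 — no new infections; cascade stops.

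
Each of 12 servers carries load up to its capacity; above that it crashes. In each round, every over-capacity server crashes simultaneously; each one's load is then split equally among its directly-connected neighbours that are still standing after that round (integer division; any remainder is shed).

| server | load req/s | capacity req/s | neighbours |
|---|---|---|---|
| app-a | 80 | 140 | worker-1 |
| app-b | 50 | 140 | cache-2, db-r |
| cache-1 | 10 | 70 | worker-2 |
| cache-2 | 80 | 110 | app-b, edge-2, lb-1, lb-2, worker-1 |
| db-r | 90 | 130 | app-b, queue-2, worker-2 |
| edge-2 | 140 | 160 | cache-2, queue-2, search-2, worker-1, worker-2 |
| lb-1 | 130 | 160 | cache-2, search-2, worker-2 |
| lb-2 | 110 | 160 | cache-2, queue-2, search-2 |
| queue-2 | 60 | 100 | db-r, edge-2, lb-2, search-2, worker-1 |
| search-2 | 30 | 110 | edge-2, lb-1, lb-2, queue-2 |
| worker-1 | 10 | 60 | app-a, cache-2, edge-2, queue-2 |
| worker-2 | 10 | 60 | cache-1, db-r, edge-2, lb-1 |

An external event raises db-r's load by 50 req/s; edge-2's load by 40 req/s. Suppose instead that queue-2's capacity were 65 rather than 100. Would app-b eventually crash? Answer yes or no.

With queue-2's capacity at 65:
Round 1 — db-r at 140 > 130; edge-2 at 180 > 160. db-r, edge-2 crash.
  db-r sheds 140 req/s to app-b, queue-2, worker-2: 46 each (2 lost).
    app-b: 50+46 = 96 ≤ 140
    queue-2: 60+46 = 106 > 65
    worker-2: 10+46 = 56 ≤ 60
  edge-2 sheds 180 req/s to cache-2, queue-2, search-2, worker-1, worker-2: 36 each.
    cache-2: 80+36 = 116 > 110
    queue-2: 106+36 = 142 > 65
    search-2: 30+36 = 66 ≤ 110
    worker-1: 10+36 = 46 ≤ 60
    worker-2: 56+36 = 92 > 60
Round 2 — cache-2, queue-2, worker-2 crash.
  cache-2 sheds 116 req/s to app-b, lb-1, lb-2, worker-1: 29 each.
    app-b: 96+29 = 125 ≤ 140
    lb-1: 130+29 = 159 ≤ 160
    lb-2: 110+29 = 139 ≤ 160
    worker-1: 46+29 = 75 > 60
  queue-2 sheds 142 req/s to lb-2, search-2, worker-1: 47 each (1 lost).
    lb-2: 139+47 = 186 > 160
    search-2: 66+47 = 113 > 110
    worker-1: 75+47 = 122 > 60
  worker-2 sheds 92 req/s to cache-1, lb-1: 46 each.
    cache-1: 10+46 = 56 ≤ 70
    lb-1: 159+46 = 205 > 160
Round 3 — lb-1, lb-2, search-2, worker-1 crash.
  lb-1 sheds 205 req/s: no online neighbours, lost.
  lb-2 sheds 186 req/s: no online neighbours, lost.
  search-2 sheds 113 req/s: no online neighbours, lost.
  worker-1 sheds 122 req/s to app-a: 122 each.
    app-a: 80+122 = 202 > 140
Round 4 — app-a crashes.
  app-a sheds 202 req/s: no online neighbours, lost.
No further crashes.

no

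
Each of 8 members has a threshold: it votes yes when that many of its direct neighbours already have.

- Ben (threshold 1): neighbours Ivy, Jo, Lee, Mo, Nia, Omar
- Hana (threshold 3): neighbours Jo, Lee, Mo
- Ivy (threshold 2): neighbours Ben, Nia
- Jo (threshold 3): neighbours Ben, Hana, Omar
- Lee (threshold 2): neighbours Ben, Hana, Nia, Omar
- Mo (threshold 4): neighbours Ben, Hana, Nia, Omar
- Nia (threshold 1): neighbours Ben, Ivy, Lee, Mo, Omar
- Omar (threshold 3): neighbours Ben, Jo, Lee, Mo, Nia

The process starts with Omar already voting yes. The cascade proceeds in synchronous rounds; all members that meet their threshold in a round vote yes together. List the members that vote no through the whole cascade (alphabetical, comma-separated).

Round 1 — Omar votes yes (initial).
Round 2 — checking thresholds:
  Ben: 1 of 6 neighbours ≥ 1, votes yes.
  Jo: 1 of 3 neighbours < 3, holds.
  Lee: 1 of 4 neighbours < 2, holds.
  Mo: 1 of 4 neighbours < 4, holds.
  Nia: 1 of 5 neighbours ≥ 1, votes yes.
Round 3 — checking thresholds:
  Ivy: 2 of 2 neighbours ≥ 2, votes yes.
  Jo: 2 of 3 neighbours < 3, holds.
  Lee: 3 of 4 neighbours ≥ 2, votes yes.
  Mo: 3 of 4 neighbours < 4, holds.
Round 4 — no new yes votes; cascade stops.

Hana, Jo, Mo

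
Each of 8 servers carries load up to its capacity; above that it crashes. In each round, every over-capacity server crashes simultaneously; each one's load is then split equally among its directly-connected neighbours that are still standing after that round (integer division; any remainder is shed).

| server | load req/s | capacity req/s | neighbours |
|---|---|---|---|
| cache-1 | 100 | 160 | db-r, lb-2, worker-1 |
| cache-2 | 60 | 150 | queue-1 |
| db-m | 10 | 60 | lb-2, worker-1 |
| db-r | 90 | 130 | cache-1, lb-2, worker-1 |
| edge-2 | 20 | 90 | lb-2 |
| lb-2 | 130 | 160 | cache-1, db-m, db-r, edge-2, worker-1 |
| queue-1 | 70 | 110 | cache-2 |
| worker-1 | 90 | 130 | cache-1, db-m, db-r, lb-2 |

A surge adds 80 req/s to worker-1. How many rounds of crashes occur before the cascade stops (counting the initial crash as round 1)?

3

Round 1 — worker-1 at 170 > 130. worker-1 crashes.
  worker-1 sheds 170 req/s to cache-1, db-m, db-r, lb-2: 42 each (2 lost).
    cache-1: 100+42 = 142 ≤ 160
    db-m: 10+42 = 52 ≤ 60
    db-r: 90+42 = 132 > 130
    lb-2: 130+42 = 172 > 160
Round 2 — db-r, lb-2 crash.
  db-r sheds 132 req/s to cache-1: 132 each.
    cache-1: 142+132 = 274 > 160
  lb-2 sheds 172 req/s to cache-1, db-m, edge-2: 57 each (1 lost).
    cache-1: 274+57 = 331 > 160
    db-m: 52+57 = 109 > 60
    edge-2: 20+57 = 77 ≤ 90
Round 3 — cache-1, db-m crash.
  cache-1 sheds 331 req/s: no online neighbours, lost.
  db-m sheds 109 req/s: no online neighbours, lost.
No further crashes.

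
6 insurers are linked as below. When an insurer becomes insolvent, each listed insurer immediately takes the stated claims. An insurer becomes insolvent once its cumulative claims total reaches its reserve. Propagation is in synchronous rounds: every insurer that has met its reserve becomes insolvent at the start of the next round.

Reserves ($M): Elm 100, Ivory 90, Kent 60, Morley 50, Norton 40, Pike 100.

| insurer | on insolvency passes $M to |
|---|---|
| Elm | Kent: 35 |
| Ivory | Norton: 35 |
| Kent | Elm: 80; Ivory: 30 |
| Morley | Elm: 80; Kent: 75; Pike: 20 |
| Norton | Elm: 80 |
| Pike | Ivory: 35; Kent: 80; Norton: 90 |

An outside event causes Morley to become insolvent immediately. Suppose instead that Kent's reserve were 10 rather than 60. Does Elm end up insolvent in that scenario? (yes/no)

yes

With Kent's reserve at 10:
Round 1 — Morley becomes insolvent (initial).
  Elm: +80 → 80 < 100
  Kent: +75 → 75 ≥ 10
  Pike: +20 → 20 < 100
Round 2 — Kent becomes insolvent.
  Elm: +80 → 160 ≥ 100
  Ivory: +30 → 30 < 90
Round 3 — Elm becomes insolvent.
No further insolvencies.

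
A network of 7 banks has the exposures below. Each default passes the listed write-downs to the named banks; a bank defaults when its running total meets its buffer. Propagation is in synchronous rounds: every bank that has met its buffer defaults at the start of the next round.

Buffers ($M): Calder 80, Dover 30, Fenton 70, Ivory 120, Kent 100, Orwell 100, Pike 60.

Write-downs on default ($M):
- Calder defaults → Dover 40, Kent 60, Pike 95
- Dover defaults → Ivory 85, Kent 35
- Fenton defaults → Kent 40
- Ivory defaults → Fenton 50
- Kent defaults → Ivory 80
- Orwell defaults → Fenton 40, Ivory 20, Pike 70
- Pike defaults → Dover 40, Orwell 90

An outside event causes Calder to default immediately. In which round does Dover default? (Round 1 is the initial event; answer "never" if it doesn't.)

2

Round 1 — Calder defaults (initial).
  Dover: +40 → 40 ≥ 30
  Kent: +60 → 60 < 100
  Pike: +95 → 95 ≥ 60
Round 2 — Dover, Pike default.
  Ivory: +85 → 85 < 120
  Kent: +35 → 95 < 100
  Orwell: +90 → 90 < 100
No further defaults.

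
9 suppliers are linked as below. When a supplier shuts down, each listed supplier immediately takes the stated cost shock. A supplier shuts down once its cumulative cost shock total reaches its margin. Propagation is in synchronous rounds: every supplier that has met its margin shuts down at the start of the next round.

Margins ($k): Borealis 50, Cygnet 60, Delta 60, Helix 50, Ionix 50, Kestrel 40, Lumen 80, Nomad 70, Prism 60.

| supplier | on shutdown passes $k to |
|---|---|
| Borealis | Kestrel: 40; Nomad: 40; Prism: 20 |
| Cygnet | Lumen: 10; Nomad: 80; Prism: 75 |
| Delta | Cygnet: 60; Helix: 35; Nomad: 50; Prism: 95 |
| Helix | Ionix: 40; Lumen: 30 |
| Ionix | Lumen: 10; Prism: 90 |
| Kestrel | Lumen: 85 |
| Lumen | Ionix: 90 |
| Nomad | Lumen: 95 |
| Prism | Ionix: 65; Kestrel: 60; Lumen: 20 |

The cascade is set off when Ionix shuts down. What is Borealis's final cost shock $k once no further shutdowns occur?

Round 1 — Ionix shuts down (initial).
  Lumen: +10 → 10 < 80
  Prism: +90 → 90 ≥ 60
Round 2 — Prism shuts down.
  Kestrel: +60 → 60 ≥ 40
  Lumen: +20 → 30 < 80
Round 3 — Kestrel shuts down.
  Lumen: +85 → 115 ≥ 80
Round 4 — Lumen shuts down.
No further shutdowns.

0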